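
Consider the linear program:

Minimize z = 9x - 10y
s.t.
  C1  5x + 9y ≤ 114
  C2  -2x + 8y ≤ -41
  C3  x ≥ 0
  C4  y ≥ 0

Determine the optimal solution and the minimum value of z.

x = 41/2, y = 0, minimum z = 369/2

Feasible corners and z = 9x - 10y:
  (1281/58, 23/58) → z = 11299/58
  (114/5, 0) → z = 1026/5
  (41/2, 0) → z = 369/2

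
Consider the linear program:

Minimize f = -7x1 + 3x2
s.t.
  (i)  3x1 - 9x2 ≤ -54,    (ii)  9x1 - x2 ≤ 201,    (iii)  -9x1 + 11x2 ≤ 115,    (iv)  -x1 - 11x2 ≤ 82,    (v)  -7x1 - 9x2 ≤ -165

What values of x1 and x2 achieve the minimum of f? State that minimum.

Extreme points and f = -7x1 + 3x2:
  (621/26, 363/26) → f = -1629/13
  (111/10, 97/10) → f = -243/5
  (1163/45, 158/5) → f = -775/9
  (390/79, 1145/79) → f = 705/79

x1 = 621/26, x2 = 363/26, minimum f = -1629/13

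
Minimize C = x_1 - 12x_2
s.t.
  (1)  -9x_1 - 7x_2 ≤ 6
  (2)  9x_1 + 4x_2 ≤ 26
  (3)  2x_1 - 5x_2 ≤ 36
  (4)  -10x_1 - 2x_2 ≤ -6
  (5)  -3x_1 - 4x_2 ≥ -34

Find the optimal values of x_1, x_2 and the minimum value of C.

x_1 = -14/11, x_2 = 103/11, minimum C = -1250/11

Extreme points and C = x_1 - 12x_2:
  (222/59, -336/59) → C = 4254/59
  (27/26, -57/26) → C = 711/26
  (274/53, -272/53) → C = 3538/53
  (-14/11, 103/11) → C = -1250/11

The binding constraints are 9x_1 + 4x_2 = 26 and -10x_1 - 2x_2 = -6.
Solving simultaneously gives x_1 = -14/11, x_2 = 103/11.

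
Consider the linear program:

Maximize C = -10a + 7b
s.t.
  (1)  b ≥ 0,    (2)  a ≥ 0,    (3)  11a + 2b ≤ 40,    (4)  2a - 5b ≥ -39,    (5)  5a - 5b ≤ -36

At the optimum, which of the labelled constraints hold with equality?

Vertices and C = -10a + 7b:
  (0, 39/5) → C = 273/5
  (0, 36/5) → C = 252/5
  (1, 41/5) → C = 237/5

The maximum is at (0, 39/5). Substituting into each constraint, equality holds for (2) and (4); the remaining constraints have slack.

(2) and (4)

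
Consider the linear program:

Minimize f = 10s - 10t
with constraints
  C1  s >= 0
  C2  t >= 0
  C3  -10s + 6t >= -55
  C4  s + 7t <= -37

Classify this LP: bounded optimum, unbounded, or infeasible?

The boundaries s = 0 and t = 0 meet at (0, 0), but that point violates s + 7t ≤ -37. Every candidate vertex is excluded by some other constraint, so the feasible region is empty.

infeasible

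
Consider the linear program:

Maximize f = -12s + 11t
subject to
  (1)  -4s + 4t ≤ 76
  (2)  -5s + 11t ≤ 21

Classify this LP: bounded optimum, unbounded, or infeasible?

unbounded

From the feasible point (-94/3, -37/3), moving in the direction (-4, -4) keeps every constraint satisfied while f increases without bound.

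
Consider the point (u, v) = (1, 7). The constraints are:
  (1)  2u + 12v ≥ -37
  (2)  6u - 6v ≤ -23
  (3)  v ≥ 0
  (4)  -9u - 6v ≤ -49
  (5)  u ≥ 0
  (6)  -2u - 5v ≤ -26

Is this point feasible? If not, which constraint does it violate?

feasible

(1): 86 ≥ -37 ✓
(2): -36 ≤ -23 ✓
(3): 7 ≥ 0 ✓
(4): -51 ≤ -49 ✓
(5): 1 ≥ 0 ✓
(6): -37 ≤ -26 ✓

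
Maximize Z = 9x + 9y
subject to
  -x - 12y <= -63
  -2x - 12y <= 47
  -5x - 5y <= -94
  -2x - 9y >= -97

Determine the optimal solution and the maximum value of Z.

x = 199/5, y = 29/15, maximum Z = 1878/5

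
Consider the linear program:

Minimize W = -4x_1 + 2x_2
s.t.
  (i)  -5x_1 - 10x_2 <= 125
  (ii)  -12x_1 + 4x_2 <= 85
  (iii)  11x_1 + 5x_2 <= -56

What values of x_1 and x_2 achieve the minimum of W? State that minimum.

x_1 = 13/17, x_2 = -219/17, minimum W = -490/17

Extreme points and W = -4x_1 + 2x_2:
  (-135/14, -215/28) → W = 325/14
  (13/17, -219/17) → W = -490/17
  (-649/104, 263/104) → W = 1561/52

The optimum lies where -5x_1 - 10x_2 = 125 and 11x_1 + 5x_2 = -56.
Solving simultaneously gives x_1 = 13/17, x_2 = -219/17.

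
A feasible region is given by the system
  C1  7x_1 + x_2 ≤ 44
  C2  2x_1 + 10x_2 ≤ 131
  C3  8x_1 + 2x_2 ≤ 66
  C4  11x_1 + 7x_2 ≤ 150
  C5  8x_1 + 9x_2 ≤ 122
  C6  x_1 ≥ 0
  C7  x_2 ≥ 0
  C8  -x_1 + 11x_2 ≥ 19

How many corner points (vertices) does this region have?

5

Pairwise boundary intersections that survive every other constraint:
  (274/55, 502/55)
  (155/26, 59/26)
  (41/62, 402/31)
  (0, 131/10)
  (0, 19/11)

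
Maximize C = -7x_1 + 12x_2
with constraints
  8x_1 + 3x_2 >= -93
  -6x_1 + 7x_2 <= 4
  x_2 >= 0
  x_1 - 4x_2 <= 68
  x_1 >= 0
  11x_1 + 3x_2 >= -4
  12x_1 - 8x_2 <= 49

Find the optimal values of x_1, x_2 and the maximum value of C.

x_1 = 125/12, x_2 = 19/2, maximum C = 493/12

Feasible corners and C = -7x_1 + 12x_2:
  (0, 4/7) → C = 48/7
  (125/12, 19/2) → C = 493/12
  (0, 0) → C = 0
  (49/12, 0) → C = -343/12

At the optimal vertex, -6x_1 + 7x_2 = 4 and 12x_1 - 8x_2 = 49.
Solving simultaneously gives x_1 = 125/12, x_2 = 19/2.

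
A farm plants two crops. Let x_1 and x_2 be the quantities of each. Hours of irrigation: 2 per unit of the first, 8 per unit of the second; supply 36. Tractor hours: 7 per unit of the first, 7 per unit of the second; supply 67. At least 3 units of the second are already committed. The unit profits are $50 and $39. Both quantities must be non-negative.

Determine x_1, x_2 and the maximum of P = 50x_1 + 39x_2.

Corner points and P = 50x_1 + 39x_2:
  (0, 9/2) → P = 351/2
  (0, 3) → P = 117
  (6, 3) → P = 417

The optimum lies where 2x_1 + 8x_2 = 36 and x_2 = 3.
Solving simultaneously gives x_1 = 6, x_2 = 3.

x_1 = 6, x_2 = 3, maximum P = 417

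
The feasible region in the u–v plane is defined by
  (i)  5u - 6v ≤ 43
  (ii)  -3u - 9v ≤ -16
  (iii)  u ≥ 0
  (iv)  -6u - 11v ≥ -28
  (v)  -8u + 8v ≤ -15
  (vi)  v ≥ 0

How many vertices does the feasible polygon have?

The feasible vertices (each the meet of two boundaries and inside every other half-plane) are:
  (76/21, 4/7)
  (263/96, 83/96)
  (389/136, 67/68)

3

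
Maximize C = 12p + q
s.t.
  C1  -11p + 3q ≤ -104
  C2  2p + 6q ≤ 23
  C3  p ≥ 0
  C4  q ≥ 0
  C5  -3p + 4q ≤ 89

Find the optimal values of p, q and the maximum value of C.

p = 23/2, q = 0, maximum C = 138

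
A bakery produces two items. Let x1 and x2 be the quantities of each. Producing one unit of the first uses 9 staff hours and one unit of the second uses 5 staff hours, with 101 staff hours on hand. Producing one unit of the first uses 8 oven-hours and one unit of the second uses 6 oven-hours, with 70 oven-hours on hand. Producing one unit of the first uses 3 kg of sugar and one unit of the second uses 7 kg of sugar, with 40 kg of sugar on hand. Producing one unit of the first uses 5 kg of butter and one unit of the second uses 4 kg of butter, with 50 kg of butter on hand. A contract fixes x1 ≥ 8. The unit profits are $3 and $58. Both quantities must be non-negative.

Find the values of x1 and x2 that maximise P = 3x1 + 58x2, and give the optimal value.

Vertices and P = 3x1 + 58x2:
  (35/4, 0) → P = 105/4
  (8, 0) → P = 24
  (8, 1) → P = 82

The optimum lies where 8x1 + 6x2 = 70 and x1 = 8.
Solving simultaneously gives x1 = 8, x2 = 1.

x1 = 8, x2 = 1, maximum P = 82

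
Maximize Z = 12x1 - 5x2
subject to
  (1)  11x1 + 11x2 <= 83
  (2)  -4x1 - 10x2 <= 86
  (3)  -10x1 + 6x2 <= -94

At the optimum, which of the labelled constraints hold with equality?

Corner points and Z = 12x1 - 5x2:
  (296/11, -213/11) → Z = 4617/11
  (383/44, -51/44) → Z = 441/4
  (106/31, -309/31) → Z = 2817/31

The maximum is at (296/11, -213/11). Substituting into each constraint, equality holds for (1) and (2); the remaining constraints have slack.

(1) and (2)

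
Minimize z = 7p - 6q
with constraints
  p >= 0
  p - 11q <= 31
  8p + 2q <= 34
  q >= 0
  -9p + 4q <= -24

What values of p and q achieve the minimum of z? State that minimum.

Feasible corners and z = 7p - 6q:
  (17/4, 0) → z = 119/4
  (92/25, 57/25) → z = 302/25
  (8/3, 0) → z = 56/3

The optimum lies where 8p + 2q = 34 and -9p + 4q = -24.
Solving simultaneously gives p = 92/25, q = 57/25.

p = 92/25, q = 57/25, minimum z = 302/25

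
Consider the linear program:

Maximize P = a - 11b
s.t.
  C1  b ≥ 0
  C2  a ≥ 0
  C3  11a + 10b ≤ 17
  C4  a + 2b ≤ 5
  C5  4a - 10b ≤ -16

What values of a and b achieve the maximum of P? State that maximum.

a = 0, b = 8/5, maximum P = -88/5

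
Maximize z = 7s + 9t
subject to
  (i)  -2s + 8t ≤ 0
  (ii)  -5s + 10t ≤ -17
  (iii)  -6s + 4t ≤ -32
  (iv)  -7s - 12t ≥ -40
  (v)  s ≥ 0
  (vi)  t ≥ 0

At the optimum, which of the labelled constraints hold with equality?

(iv) and (vi)

Extreme points and z = 7s + 9t:
  (136/25, 4/25) → z = 988/25
  (16/3, 0) → z = 112/3
  (40/7, 0) → z = 40

The maximum is at (40/7, 0). Substituting into each constraint, equality holds for (iv) and (vi); the remaining constraints have slack.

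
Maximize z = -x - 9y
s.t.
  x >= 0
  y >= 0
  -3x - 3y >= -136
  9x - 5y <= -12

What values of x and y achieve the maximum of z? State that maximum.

Corner points and z = -x - 9y:
  (0, 136/3) → z = -408
  (0, 12/5) → z = -108/5
  (46/3, 30) → z = -856/3

x = 0, y = 12/5, maximum z = -108/5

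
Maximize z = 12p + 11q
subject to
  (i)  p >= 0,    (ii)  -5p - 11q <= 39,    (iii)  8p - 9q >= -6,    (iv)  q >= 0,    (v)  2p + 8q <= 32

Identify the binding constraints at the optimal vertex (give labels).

Vertices and z = 12p + 11q:
  (0, 2/3) → z = 22/3
  (0, 0) → z = 0
  (120/41, 134/41) → z = 2914/41
  (16, 0) → z = 192

The maximum is at (16, 0). Substituting into each constraint, equality holds for (iv) and (v); the remaining constraints have slack.

(iv) and (v)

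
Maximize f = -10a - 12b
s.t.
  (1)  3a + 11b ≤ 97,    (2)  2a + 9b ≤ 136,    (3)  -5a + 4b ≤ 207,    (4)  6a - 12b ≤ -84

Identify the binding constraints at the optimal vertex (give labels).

Extreme points and f = -10a - 12b:
  (-1889/67, 1106/67) → f = 5618/67
  (40/17, 139/17) → f = -2068/17
  (-179/3, -137/6) → f = 2612/3

The maximum is at (-179/3, -137/6). Substituting into each constraint, equality holds for (3) and (4); the remaining constraints have slack.

(3) and (4)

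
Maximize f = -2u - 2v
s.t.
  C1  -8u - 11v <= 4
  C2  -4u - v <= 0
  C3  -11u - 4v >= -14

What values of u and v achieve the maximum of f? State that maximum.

Vertices and f = -2u - 2v:
  (1/9, -4/9) → f = 2/3
  (170/89, -156/89) → f = -28/89
  (-14/5, 56/5) → f = -84/5

At the optimal vertex, -8u - 11v = 4 and -4u - v = 0.
Solving simultaneously gives u = 1/9, v = -4/9.

u = 1/9, v = -4/9, maximum f = 2/3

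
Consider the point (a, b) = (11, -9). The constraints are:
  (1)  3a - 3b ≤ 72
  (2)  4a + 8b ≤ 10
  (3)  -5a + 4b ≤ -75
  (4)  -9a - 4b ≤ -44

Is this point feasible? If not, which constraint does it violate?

(1): 60 ≤ 72 ✓
(2): -28 ≤ 10 ✓
(3): -91 ≤ -75 ✓
(4): -63 ≤ -44 ✓

feasible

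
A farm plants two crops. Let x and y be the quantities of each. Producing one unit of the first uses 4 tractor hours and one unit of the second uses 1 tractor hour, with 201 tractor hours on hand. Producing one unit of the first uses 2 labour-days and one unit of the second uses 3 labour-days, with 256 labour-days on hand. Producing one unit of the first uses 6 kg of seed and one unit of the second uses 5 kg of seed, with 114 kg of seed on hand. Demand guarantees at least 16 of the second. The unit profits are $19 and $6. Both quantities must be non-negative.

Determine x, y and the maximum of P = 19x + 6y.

Feasible corners and P = 19x + 6y:
  (0, 114/5) → P = 684/5
  (0, 16) → P = 96
  (17/3, 16) → P = 611/3

At the optimal vertex, 6x + 5y = 114 and y = 16.
Solving simultaneously gives x = 17/3, y = 16.

x = 17/3, y = 16, maximum P = 611/3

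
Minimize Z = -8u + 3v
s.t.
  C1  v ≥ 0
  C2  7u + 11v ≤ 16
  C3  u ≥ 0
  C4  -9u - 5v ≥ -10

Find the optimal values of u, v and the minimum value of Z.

u = 10/9, v = 0, minimum Z = -80/9

Corner points and Z = -8u + 3v:
  (0, 0) → Z = 0
  (10/9, 0) → Z = -80/9
  (0, 16/11) → Z = 48/11
  (15/32, 37/32) → Z = -9/32

The binding constraints are v = 0 and -9u - 5v = -10.
Solving simultaneously gives u = 10/9, v = 0.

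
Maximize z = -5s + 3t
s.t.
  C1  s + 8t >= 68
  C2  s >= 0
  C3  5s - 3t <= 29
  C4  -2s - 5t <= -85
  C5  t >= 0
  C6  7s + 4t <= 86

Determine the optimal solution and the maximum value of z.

s = 0, t = 43/2, maximum z = 129/2

Corner points and z = -5s + 3t:
  (0, 17) → z = 51
  (0, 43/2) → z = 129/2
  (10/3, 47/3) → z = 91/3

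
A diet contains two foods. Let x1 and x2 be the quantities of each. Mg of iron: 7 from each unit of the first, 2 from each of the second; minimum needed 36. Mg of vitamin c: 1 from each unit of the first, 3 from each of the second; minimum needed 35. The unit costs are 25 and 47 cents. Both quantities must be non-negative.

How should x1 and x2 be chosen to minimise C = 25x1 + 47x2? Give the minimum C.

x1 = 2, x2 = 11, minimum C = 567

Vertices and C = 25x1 + 47x2:
  (0, 18) → C = 846
  (35, 0) → C = 875
  (2, 11) → C = 567
The feasible region is unbounded (it extends along (0, 1), (1, 0)), but C strictly increases along every unbounded feasible direction, so there is no improving ray and the minimum is attained at a vertex.

The binding constraints are 7x1 + 2x2 = 36 and x1 + 3x2 = 35.
Solving simultaneously gives x1 = 2, x2 = 11.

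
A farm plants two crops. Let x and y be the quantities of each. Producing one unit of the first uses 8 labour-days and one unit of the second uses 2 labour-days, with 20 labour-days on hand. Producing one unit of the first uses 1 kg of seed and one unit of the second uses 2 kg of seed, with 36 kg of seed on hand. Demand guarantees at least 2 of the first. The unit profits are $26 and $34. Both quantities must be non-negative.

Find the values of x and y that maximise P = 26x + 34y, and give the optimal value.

Corner points and P = 26x + 34y:
  (5/2, 0) → P = 65
  (2, 0) → P = 52
  (2, 2) → P = 120

The optimum lies where 8x + 2y = 20 and x = 2.
Solving simultaneously gives x = 2, y = 2.

x = 2, y = 2, maximum P = 120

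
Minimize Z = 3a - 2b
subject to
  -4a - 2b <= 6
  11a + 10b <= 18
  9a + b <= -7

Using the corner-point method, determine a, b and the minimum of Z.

The binding constraints are -4a - 2b = 6 and 11a + 10b = 18.
Solving simultaneously gives a = -16/3, b = 23/3.

a = -16/3, b = 23/3, minimum Z = -94/3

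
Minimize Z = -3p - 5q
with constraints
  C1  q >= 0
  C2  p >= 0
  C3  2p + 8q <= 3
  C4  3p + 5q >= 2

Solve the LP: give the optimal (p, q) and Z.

Vertices and Z = -3p - 5q:
  (3/2, 0) → Z = -9/2
  (2/3, 0) → Z = -2
  (1/14, 5/14) → Z = -2

At the optimal vertex, q = 0 and 2p + 8q = 3.
Solving simultaneously gives p = 3/2, q = 0.

p = 3/2, q = 0, minimum Z = -9/2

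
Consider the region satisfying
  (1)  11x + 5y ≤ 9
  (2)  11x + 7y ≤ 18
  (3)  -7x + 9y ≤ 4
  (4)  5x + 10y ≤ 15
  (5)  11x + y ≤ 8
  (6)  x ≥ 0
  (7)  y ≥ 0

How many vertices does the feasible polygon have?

5

Of the 21 pairwise boundary intersections, those satisfying every inequality are:
  (61/134, 107/134)
  (31/44, 1/4)
  (0, 4/9)
  (8/11, 0)
  (0, 0)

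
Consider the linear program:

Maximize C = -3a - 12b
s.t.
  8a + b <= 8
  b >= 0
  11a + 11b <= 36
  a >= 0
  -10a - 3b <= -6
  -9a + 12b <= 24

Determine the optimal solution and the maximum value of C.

Vertices and C = -3a - 12b:
  (1, 0) → C = -3
  (24/35, 88/35) → C = -1128/35
  (3/5, 0) → C = -9/5
  (0, 2) → C = -24

The binding constraints are b = 0 and -10a - 3b = -6.
Solving simultaneously gives a = 3/5, b = 0.

a = 3/5, b = 0, maximum C = -9/5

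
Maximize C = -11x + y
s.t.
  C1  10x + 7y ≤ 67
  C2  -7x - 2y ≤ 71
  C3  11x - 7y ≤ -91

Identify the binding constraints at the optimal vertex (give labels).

C1 and C2

Extreme points and C = -11x + y:
  (-631/29, 1179/29) → C = 280
  (-8/7, 549/49) → C = 1165/49
  (-679/71, -144/71) → C = 7325/71

The maximum is at (-631/29, 1179/29). Substituting into each constraint, equality holds for C1 and C2; the remaining constraints have slack.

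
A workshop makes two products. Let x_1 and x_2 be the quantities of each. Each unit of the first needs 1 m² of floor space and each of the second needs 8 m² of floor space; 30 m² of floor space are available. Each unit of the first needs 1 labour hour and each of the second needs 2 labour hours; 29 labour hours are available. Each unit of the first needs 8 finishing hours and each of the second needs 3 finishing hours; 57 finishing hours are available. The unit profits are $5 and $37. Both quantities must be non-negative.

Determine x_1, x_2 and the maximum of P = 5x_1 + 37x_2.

Vertices and P = 5x_1 + 37x_2:
  (0, 0) → P = 0
  (0, 15/4) → P = 555/4
  (57/8, 0) → P = 285/8
  (6, 3) → P = 141

x_1 = 6, x_2 = 3, maximum P = 141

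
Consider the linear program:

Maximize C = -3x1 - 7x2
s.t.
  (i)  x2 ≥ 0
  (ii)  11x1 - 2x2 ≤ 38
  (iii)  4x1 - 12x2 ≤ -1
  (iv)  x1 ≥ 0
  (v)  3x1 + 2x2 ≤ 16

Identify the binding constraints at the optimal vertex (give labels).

(iii) and (iv)

Corner points and C = -3x1 - 7x2:
  (229/62, 163/124) → C = -2515/124
  (27/7, 31/14) → C = -379/14
  (0, 1/12) → C = -7/12
  (0, 8) → C = -56

The maximum is at (0, 1/12). Substituting into each constraint, equality holds for (iii) and (iv); the remaining constraints have slack.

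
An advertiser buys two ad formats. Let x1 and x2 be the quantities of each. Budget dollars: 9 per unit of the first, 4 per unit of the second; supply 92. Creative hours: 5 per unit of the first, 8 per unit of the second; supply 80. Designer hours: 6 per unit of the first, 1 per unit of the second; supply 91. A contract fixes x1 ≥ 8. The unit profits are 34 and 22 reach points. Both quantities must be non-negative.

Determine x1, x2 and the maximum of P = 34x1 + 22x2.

x1 = 8, x2 = 5, maximum P = 382

Vertices and P = 34x1 + 22x2:
  (92/9, 0) → P = 3128/9
  (8, 0) → P = 272
  (8, 5) → P = 382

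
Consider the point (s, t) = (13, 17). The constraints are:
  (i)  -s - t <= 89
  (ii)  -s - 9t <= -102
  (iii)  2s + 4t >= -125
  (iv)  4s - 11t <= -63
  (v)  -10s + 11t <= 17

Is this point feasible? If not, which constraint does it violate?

Constraint (v): -10s + 11t = 57, which is not ≤ 17. All other constraints are satisfied.

not feasible — violates (v)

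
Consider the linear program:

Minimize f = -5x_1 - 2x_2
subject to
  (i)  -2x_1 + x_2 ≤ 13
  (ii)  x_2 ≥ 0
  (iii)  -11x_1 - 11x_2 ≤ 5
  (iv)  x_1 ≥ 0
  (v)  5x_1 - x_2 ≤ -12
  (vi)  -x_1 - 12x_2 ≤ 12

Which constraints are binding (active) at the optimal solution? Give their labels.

Extreme points and f = -5x_1 - 2x_2:
  (0, 13) → f = -26
  (1/3, 41/3) → f = -29
  (0, 12) → f = -24

The minimum is at (1/3, 41/3). Substituting into each constraint, equality holds for (i) and (v); the remaining constraints have slack.

(i) and (v)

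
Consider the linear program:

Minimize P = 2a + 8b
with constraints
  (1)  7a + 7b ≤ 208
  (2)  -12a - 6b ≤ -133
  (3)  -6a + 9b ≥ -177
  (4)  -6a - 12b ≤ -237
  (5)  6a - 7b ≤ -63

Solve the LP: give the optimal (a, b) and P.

a = 301/38, b = 300/19, minimum P = 2701/19

The binding constraints are -6a - 12b = -237 and 6a - 7b = -63.
Solving simultaneously gives a = 301/38, b = 300/19.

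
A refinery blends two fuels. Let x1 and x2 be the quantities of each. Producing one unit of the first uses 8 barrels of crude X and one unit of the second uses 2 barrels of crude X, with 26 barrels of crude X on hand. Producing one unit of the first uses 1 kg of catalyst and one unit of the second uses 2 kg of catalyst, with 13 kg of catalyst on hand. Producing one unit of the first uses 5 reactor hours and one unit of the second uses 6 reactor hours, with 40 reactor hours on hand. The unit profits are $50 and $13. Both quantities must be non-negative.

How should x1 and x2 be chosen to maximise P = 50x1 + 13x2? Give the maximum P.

x1 = 2, x2 = 5, maximum P = 165

Vertices and P = 50x1 + 13x2:
  (0, 0) → P = 0
  (0, 13/2) → P = 169/2
  (13/4, 0) → P = 325/2
  (2, 5) → P = 165
  (1/2, 25/4) → P = 425/4

The optimum lies where 8x1 + 2x2 = 26 and 5x1 + 6x2 = 40.
Solving simultaneously gives x1 = 2, x2 = 5.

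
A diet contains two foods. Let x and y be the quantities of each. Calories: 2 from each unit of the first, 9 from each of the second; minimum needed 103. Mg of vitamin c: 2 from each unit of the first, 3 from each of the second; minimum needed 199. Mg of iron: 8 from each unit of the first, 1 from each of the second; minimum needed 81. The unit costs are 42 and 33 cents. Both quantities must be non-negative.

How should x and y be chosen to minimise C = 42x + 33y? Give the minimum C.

x = 2, y = 65, minimum C = 2229

Corner points and C = 42x + 33y:
  (0, 81) → C = 2673
  (199/2, 0) → C = 4179
  (2, 65) → C = 2229
The feasible region is unbounded (it extends along (0, 1), (1, 0)), but C strictly increases along every unbounded feasible direction, so there is no improving ray and the minimum is attained at a vertex.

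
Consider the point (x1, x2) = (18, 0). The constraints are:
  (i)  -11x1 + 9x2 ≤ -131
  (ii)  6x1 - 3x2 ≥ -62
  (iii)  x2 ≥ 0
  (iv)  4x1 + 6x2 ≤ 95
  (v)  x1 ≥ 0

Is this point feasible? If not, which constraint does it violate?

feasible

(i): -198 ≤ -131 ✓
(ii): 108 ≥ -62 ✓
(iii): 0 ≥ 0 ✓
(iv): 72 ≤ 95 ✓
(v): 18 ≥ 0 ✓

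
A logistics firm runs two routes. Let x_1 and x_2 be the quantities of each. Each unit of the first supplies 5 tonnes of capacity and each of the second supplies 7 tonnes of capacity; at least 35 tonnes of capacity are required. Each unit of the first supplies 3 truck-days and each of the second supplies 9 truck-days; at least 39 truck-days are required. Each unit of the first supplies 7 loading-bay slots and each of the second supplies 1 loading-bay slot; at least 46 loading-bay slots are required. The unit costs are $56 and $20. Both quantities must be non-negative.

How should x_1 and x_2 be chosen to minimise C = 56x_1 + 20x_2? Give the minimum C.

Vertices and C = 56x_1 + 20x_2:
  (0, 46) → C = 920
  (13, 0) → C = 728
  (25/4, 9/4) → C = 395
The feasible region is unbounded (it extends along (0, 1), (1, 0)), but C strictly increases along every unbounded feasible direction, so there is no improving ray and the minimum is attained at a vertex.

At the optimal vertex, 3x_1 + 9x_2 = 39 and 7x_1 + x_2 = 46.
Solving simultaneously gives x_1 = 25/4, x_2 = 9/4.

x_1 = 25/4, x_2 = 9/4, minimum C = 395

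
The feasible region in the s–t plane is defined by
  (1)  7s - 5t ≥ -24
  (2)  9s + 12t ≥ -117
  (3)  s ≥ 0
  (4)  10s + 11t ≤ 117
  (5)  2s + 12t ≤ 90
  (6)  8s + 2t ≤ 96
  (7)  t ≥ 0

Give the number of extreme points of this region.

The feasible vertices (each the meet of two boundaries and inside every other half-plane) are:
  (0, 24/5)
  (81/47, 339/47)
  (0, 0)
  (207/49, 333/49)
  (117/10, 0)

5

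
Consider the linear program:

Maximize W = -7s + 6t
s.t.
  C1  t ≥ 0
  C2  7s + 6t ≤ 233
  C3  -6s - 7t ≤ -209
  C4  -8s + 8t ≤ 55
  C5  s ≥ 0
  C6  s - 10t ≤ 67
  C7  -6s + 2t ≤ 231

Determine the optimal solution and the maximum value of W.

s = 99/8, t = 77/4, maximum W = 231/8

Extreme points and W = -7s + 6t:
  (29, 5) → W = -173
  (59/4, 173/8) → W = 53/2
  (99/8, 77/4) → W = 231/8

The optimum lies where -6s - 7t = -209 and -8s + 8t = 55.
Solving simultaneously gives s = 99/8, t = 77/4.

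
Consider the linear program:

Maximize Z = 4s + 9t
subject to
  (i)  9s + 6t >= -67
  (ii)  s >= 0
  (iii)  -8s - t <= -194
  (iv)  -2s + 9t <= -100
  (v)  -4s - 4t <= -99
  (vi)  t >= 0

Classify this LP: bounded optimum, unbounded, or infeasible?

From the feasible point (50, 0), moving in the direction (9, 2) keeps every constraint satisfied while Z increases without bound.

unbounded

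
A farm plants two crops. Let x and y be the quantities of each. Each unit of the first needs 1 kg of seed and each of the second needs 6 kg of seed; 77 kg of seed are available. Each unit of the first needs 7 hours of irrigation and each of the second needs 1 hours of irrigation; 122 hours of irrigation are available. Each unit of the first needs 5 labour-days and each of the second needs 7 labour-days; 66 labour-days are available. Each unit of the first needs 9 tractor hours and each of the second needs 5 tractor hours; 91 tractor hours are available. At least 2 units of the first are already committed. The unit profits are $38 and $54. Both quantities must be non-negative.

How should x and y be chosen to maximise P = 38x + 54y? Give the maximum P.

x = 2, y = 8, maximum P = 508

Feasible corners and P = 38x + 54y:
  (91/9, 0) → P = 3458/9
  (2, 0) → P = 76
  (307/38, 139/38) → P = 9586/19
  (2, 8) → P = 508

The binding constraints are 5x + 7y = 66 and x = 2.
Solving simultaneously gives x = 2, y = 8.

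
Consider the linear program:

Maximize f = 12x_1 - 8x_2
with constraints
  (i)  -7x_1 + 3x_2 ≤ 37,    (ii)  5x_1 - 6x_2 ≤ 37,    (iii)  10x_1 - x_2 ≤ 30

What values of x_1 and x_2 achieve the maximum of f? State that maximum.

Feasible corners and f = 12x_1 - 8x_2:
  (-37/3, -148/9) → f = -148/9
  (127/23, 580/23) → f = -3116/23
  (13/5, -4) → f = 316/5

At the optimal vertex, 5x_1 - 6x_2 = 37 and 10x_1 - x_2 = 30.
Solving simultaneously gives x_1 = 13/5, x_2 = -4.

x_1 = 13/5, x_2 = -4, maximum f = 316/5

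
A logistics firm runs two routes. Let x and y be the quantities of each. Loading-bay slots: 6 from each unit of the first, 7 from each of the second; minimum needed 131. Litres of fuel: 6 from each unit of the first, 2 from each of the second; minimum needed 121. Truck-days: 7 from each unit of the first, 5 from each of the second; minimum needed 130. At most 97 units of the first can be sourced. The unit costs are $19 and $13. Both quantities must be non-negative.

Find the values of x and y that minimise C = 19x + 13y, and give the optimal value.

x = 39/2, y = 2, minimum C = 793/2

Vertices and C = 19x + 13y:
  (0, 121/2) → C = 1573/2
  (131/6, 0) → C = 2489/6
  (97, 0) → C = 1843
  (39/2, 2) → C = 793/2
The feasible region is unbounded (it extends along (0, 1)), but C strictly increases along every unbounded feasible direction, so there is no improving ray and the minimum is attained at a vertex.

The binding constraints are 6x + 7y = 131 and 6x + 2y = 121.
Solving simultaneously gives x = 39/2, y = 2.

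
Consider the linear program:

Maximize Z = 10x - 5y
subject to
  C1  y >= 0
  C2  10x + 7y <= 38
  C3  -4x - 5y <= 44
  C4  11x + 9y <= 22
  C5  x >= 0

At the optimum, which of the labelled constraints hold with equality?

Vertices and Z = 10x - 5y:
  (2, 0) → Z = 20
  (0, 0) → Z = 0
  (0, 22/9) → Z = -110/9

The maximum is at (2, 0). Substituting into each constraint, equality holds for C1 and C4; the remaining constraints have slack.

C1 and C4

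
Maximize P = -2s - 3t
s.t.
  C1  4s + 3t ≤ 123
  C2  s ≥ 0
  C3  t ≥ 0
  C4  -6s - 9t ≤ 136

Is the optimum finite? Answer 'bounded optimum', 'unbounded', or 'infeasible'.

bounded optimum

Vertices and P = -2s - 3t:
  (0, 41) → P = -123
  (123/4, 0) → P = -123/2
  (0, 0) → P = 0
The feasible region has finitely many vertices and no improving ray; the maximum is 0 at (0, 0).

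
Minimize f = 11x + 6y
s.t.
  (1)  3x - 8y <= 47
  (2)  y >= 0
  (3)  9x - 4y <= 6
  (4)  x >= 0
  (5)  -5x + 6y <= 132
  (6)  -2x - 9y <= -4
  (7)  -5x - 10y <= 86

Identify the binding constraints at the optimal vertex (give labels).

Corner points and f = 11x + 6y:
  (282/17, 609/17) → f = 6756/17
  (70/89, 24/89) → f = 914/89
  (0, 22) → f = 132
  (0, 4/9) → f = 8/3

The minimum is at (0, 4/9). Substituting into each constraint, equality holds for (4) and (6); the remaining constraints have slack.

(4) and (6)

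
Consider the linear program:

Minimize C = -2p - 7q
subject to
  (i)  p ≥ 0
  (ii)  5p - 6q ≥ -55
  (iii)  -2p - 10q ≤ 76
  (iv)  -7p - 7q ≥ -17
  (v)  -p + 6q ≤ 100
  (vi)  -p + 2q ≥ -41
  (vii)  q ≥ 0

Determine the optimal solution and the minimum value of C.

p = 0, q = 17/7, minimum C = -17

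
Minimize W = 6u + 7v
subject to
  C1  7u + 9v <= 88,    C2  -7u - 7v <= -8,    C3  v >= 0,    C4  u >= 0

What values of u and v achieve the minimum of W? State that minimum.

Extreme points and W = 6u + 7v:
  (88/7, 0) → W = 528/7
  (0, 88/9) → W = 616/9
  (8/7, 0) → W = 48/7
  (0, 8/7) → W = 8

At the optimal vertex, -7u - 7v = -8 and v = 0.
Solving simultaneously gives u = 8/7, v = 0.

u = 8/7, v = 0, minimum W = 48/7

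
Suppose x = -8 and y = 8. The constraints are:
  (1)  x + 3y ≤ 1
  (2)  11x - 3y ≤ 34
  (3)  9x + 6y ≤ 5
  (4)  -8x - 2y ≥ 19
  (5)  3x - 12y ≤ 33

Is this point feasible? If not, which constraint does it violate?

Constraint (1): x + 3y = 16, which is not ≤ 1. All other constraints are satisfied.

not feasible — violates (1)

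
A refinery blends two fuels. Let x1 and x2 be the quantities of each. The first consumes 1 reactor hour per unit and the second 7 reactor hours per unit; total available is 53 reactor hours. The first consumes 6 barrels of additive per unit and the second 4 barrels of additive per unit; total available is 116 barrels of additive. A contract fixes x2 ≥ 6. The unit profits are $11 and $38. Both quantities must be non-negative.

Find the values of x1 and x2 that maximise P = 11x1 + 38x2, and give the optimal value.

x1 = 11, x2 = 6, maximum P = 349

Corner points and P = 11x1 + 38x2:
  (0, 53/7) → P = 2014/7
  (0, 6) → P = 228
  (11, 6) → P = 349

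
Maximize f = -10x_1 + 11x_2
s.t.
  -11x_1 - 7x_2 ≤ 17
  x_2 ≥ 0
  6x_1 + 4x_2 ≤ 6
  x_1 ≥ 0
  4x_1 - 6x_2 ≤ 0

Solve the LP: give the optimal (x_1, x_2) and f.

x_1 = 0, x_2 = 3/2, maximum f = 33/2

Extreme points and f = -10x_1 + 11x_2:
  (0, 0) → f = 0
  (0, 3/2) → f = 33/2
  (9/13, 6/13) → f = -24/13

At the optimal vertex, 6x_1 + 4x_2 = 6 and x_1 = 0.
Solving simultaneously gives x_1 = 0, x_2 = 3/2.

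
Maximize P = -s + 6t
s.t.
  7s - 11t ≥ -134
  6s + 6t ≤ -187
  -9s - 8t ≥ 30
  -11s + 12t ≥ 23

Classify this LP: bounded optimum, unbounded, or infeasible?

Feasible corners and P = -s + 6t:
  (-2861/108, -505/108) → P = -169/108
  (-397/23, -1919/138) → P = -1522/23
The feasible region has finitely many vertices and no improving ray; the maximum is -169/108 at (-2861/108, -505/108).

bounded optimum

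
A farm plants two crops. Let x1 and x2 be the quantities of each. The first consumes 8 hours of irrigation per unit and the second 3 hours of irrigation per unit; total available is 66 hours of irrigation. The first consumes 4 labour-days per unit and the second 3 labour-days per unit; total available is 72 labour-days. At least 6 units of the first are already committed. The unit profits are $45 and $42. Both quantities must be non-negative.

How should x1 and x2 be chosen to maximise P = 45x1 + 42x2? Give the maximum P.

Vertices and P = 45x1 + 42x2:
  (33/4, 0) → P = 1485/4
  (6, 0) → P = 270
  (6, 6) → P = 522

The binding constraints are 8x1 + 3x2 = 66 and x1 = 6.
Solving simultaneously gives x1 = 6, x2 = 6.

x1 = 6, x2 = 6, maximum P = 522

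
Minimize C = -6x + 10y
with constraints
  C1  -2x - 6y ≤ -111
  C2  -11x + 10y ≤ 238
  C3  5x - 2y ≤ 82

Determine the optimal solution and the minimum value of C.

x = 21, y = 23/2, minimum C = -11

Corner points and C = -6x + 10y:
  (-159/43, 1697/86) → C = 9439/43
  (21, 23/2) → C = -11
  (324/7, 523/7) → C = 3286/7

The optimum lies where -2x - 6y = -111 and 5x - 2y = 82.
Solving simultaneously gives x = 21, y = 23/2.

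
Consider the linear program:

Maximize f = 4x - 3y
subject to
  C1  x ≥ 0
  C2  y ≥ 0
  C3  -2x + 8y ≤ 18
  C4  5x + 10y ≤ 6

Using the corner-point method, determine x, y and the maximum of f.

x = 6/5, y = 0, maximum f = 24/5

Extreme points and f = 4x - 3y:
  (0, 0) → f = 0
  (0, 3/5) → f = -9/5
  (6/5, 0) → f = 24/5

The binding constraints are y = 0 and 5x + 10y = 6.
Solving simultaneously gives x = 6/5, y = 0.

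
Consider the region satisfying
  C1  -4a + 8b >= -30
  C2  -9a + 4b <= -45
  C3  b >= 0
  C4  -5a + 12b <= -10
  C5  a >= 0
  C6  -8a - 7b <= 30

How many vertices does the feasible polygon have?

4

Intersecting each pair of boundary lines and keeping only the points that satisfy every inequality leaves:
  (15/2, 0)
  (35, 55/4)
  (5, 0)
  (125/22, 135/88)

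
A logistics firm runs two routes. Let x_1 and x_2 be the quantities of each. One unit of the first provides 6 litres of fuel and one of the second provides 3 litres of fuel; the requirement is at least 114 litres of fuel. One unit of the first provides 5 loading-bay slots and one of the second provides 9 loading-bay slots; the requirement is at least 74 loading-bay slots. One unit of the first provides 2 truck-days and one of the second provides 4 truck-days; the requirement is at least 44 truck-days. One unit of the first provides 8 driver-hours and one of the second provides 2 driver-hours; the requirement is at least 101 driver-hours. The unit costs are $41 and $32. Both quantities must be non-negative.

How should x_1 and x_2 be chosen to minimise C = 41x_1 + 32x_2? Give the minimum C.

x_1 = 18, x_2 = 2, minimum C = 802

Vertices and C = 41x_1 + 32x_2:
  (0, 101/2) → C = 1616
  (22, 0) → C = 902
  (18, 2) → C = 802
  (25/4, 51/2) → C = 4289/4
The feasible region is unbounded (it extends along (0, 1), (1, 0)), but C strictly increases along every unbounded feasible direction, so there is no improving ray and the minimum is attained at a vertex.

At the optimal vertex, 6x_1 + 3x_2 = 114 and 2x_1 + 4x_2 = 44.
Solving simultaneously gives x_1 = 18, x_2 = 2.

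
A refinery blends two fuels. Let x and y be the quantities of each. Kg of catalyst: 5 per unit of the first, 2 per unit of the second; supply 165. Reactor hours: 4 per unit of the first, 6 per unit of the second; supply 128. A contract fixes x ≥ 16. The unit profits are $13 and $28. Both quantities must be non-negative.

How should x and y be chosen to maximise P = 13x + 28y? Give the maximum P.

Feasible corners and P = 13x + 28y:
  (32, 0) → P = 416
  (16, 0) → P = 208
  (16, 32/3) → P = 1520/3

At the optimal vertex, 4x + 6y = 128 and x = 16.
Solving simultaneously gives x = 16, y = 32/3.

x = 16, y = 32/3, maximum P = 1520/3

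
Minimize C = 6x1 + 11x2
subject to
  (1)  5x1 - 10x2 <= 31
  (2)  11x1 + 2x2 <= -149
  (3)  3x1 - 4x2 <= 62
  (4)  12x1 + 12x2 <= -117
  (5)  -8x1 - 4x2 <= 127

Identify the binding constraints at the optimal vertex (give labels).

Feasible corners and C = 6x1 + 11x2:
  (-259/18, 167/36) → C = -1271/36
  (-171/14, -205/28) → C = -4307/28
  (-22, 49/4) → C = 11/4

The minimum is at (-171/14, -205/28). Substituting into each constraint, equality holds for (2) and (5); the remaining constraints have slack.

(2) and (5)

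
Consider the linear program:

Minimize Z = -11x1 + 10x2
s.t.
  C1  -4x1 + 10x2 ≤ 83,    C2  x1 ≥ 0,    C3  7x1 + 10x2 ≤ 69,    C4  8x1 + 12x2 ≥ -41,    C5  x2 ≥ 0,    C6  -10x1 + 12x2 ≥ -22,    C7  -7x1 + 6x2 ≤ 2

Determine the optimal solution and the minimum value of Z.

x1 = 131/23, x2 = 67/23, minimum Z = -771/23

Extreme points and Z = -11x1 + 10x2:
  (0, 0) → Z = 0
  (0, 1/3) → Z = 10/3
  (131/23, 67/23) → Z = -771/23
  (197/56, 71/16) → Z = 159/28
  (11/5, 0) → Z = -121/5

The optimum lies where 7x1 + 10x2 = 69 and -10x1 + 12x2 = -22.
Solving simultaneously gives x1 = 131/23, x2 = 67/23.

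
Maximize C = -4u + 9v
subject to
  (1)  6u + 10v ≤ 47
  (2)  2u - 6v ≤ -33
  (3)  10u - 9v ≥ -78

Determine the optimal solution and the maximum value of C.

u = -51/22, v = 67/11, maximum C = 705/11

Corner points and C = -4u + 9v:
  (-6/7, 73/14) → C = 705/14
  (-51/22, 67/11) → C = 705/11
  (-57/14, 29/7) → C = 375/7

The optimum lies where 6u + 10v = 47 and 10u - 9v = -78.
Solving simultaneously gives u = -51/22, v = 67/11.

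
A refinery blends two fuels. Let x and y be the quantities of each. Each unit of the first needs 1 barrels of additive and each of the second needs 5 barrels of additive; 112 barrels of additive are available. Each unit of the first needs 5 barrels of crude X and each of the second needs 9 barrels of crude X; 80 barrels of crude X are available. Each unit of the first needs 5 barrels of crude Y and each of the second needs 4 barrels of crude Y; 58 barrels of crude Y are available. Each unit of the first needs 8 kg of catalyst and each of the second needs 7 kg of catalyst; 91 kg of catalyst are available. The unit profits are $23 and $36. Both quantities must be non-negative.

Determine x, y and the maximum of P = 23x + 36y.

Vertices and P = 23x + 36y:
  (0, 0) → P = 0
  (0, 80/9) → P = 320
  (91/8, 0) → P = 2093/8
  (7, 5) → P = 341

x = 7, y = 5, maximum P = 341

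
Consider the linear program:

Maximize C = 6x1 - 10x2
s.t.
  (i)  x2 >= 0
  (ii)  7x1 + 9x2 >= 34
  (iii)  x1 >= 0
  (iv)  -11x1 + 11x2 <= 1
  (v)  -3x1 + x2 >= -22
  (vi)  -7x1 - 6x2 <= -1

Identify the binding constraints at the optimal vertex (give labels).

(i) and (v)

Corner points and C = 6x1 - 10x2:
  (34/7, 0) → C = 204/7
  (22/3, 0) → C = 44
  (365/176, 381/176) → C = -405/44
  (243/22, 245/22) → C = -496/11

The maximum is at (22/3, 0). Substituting into each constraint, equality holds for (i) and (v); the remaining constraints have slack.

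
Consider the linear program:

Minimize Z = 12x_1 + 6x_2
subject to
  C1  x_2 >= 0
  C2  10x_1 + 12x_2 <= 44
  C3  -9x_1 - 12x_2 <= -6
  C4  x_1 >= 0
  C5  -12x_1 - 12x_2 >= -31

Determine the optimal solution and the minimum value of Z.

x_1 = 0, x_2 = 1/2, minimum Z = 3

Corner points and Z = 12x_1 + 6x_2:
  (2/3, 0) → Z = 8
  (31/12, 0) → Z = 31
  (0, 1/2) → Z = 3
  (0, 31/12) → Z = 31/2

At the optimal vertex, -9x_1 - 12x_2 = -6 and x_1 = 0.
Solving simultaneously gives x_1 = 0, x_2 = 1/2.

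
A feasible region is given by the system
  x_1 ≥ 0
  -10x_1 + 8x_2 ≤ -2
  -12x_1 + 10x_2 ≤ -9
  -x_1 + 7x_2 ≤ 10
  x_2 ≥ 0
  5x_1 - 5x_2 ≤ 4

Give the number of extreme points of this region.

Intersecting each pair of boundary lines and keeping only the points that satisfy every inequality leaves:
  (163/74, 129/74)
  (3/4, 0)
  (13/5, 9/5)
  (4/5, 0)

4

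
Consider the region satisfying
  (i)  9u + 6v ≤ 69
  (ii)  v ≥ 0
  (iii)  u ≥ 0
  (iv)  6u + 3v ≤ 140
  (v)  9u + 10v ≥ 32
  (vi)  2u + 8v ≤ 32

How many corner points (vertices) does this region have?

5

Pairwise boundary intersections that survive every other constraint:
  (23/3, 0)
  (6, 5/2)
  (32/9, 0)
  (0, 16/5)
  (0, 4)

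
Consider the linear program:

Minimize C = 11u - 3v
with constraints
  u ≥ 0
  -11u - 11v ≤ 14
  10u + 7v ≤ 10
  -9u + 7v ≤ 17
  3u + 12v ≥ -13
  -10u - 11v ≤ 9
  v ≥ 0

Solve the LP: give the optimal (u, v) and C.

Corner points and C = 11u - 3v:
  (0, 10/7) → C = -30/7
  (0, 0) → C = 0
  (1, 0) → C = 11

u = 0, v = 10/7, minimum C = -30/7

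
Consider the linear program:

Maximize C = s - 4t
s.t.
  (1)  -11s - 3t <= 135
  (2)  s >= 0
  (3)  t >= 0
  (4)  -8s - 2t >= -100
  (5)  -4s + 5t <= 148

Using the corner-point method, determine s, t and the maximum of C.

Corner points and C = s - 4t:
  (0, 0) → C = 0
  (0, 148/5) → C = -592/5
  (25/2, 0) → C = 25/2
  (17/4, 33) → C = -511/4

The optimum lies where t = 0 and -8s - 2t = -100.
Solving simultaneously gives s = 25/2, t = 0.

s = 25/2, t = 0, maximum C = 25/2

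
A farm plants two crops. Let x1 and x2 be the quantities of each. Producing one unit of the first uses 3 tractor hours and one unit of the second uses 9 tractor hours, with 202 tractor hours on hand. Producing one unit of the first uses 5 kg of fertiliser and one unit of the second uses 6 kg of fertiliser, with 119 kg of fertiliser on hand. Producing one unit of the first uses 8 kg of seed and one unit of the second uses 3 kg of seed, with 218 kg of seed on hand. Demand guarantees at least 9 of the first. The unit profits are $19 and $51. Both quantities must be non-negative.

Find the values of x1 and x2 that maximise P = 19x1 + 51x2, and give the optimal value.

x1 = 9, x2 = 37/3, maximum P = 800

Corner points and P = 19x1 + 51x2:
  (119/5, 0) → P = 2261/5
  (9, 0) → P = 171
  (9, 37/3) → P = 800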